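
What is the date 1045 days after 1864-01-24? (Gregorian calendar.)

+366 (one year; includes Feb 29, 1864) → Jan 24, 1865 (679 left).
+365 (one year) → Jan 24, 1866 (314 left).
Jan has 31 days: +8 → Feb 1, 1866 (306 left).
Feb has 28 days: +28 → Mar 1, 1866 (278 left).
Mar has 31 days: +31 → Apr 1, 1866 (247 left).
Apr has 30 days: +30 → May 1, 1866 (217 left).
May has 31 days: +31 → Jun 1, 1866 (186 left).
Jun has 30 days: +30 → Jul 1, 1866 (156 left).
Jul has 31 days: +31 → Aug 1, 1866 (125 left).
Aug has 31 days: +31 → Sep 1, 1866 (94 left).
Sep has 30 days: +30 → Oct 1, 1866 (64 left).
Oct has 31 days: +31 → Nov 1, 1866 (33 left).
Nov has 30 days: +30 → Dec 1, 1866 (3 left).
+3 → Dec 4, 1866.

December 4, 1866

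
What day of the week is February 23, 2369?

Sunday

Doomsday rule: the anchor day for the 2300s is Wednesday. For year 69: 69÷12 = 5 r 9, and 9÷4 = 2, so 5+9+2 = 16.
Wednesday + 16 ≡ Friday — that's 2369's doomsday.
In February the doomsday date is Feb 28 (2369 is not a leap year).
Feb 23 is 5 days before Feb 28; 5 mod 7 = 5, so Friday − 5 = Sunday.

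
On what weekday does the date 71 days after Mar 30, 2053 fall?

Mar 30, 2053 is a Sunday.
71 mod 7 = 1, so 71 days after a Sunday is Sunday + 1 = Monday.

Monday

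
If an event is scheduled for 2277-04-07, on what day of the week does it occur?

Saturday

Doomsday rule: the anchor day for the 2200s is Friday. For year 77: 77÷12 = 6 r 5, and 5÷4 = 1, so 6+5+1 = 12.
Friday + 12 ≡ Wednesday — that's 2277's doomsday.
In April the doomsday date is Apr 4.
Apr 7 is 3 days after Apr 4; 3 mod 7 = 3, so Wednesday + 3 = Saturday.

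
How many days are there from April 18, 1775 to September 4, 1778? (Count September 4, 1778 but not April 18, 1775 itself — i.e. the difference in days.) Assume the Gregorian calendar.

1235

Apr 18, 1775 → Apr 18, 1776: 366 days (Feb 29, 1776 is in that span).
Apr 18, 1776 → Apr 18, 1777: 365 days.
Apr 18, 1777 → Apr 18, 1778: 365 days.
Apr 18, 1778 → May 18, 1778: 30 days (April has 30).
May 18, 1778 → Jun 18, 1778: 31 days (May has 31).
Jun 18, 1778 → Jul 18, 1778: 30 days (June has 30).
Jul 18, 1778 → Aug 18, 1778: 31 days (July has 31).
Aug 18, 1778 → Sep 4, 1778: 17 days.
Total: 1235 days.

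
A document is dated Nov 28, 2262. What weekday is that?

Friday

Doomsday rule: the anchor day for the 2200s is Friday. For year 62: 62÷12 = 5 r 2, and 2÷4 = 0, so 5+2+0 = 7.
Friday + 7 ≡ Friday — that's 2262's doomsday.
In November the doomsday date is Nov 7.
Nov 28 is 21 days after Nov 7; 21 mod 7 = 0, so Friday + 0 = Friday.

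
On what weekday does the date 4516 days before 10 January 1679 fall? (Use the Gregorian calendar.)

Jan 10, 1679 is a Tuesday.
4516 mod 7 = 1, so 4516 days before a Tuesday is Tuesday − 1 = Monday.

Monday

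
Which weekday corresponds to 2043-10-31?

January 1, 2043 is a Thursday.
Jan 1, 2043 → Feb 1, 2043: 31 days (January has 31).
Feb 1, 2043 → Mar 1, 2043: 28 days (February has 28).
Mar 1, 2043 → Apr 1, 2043: 31 days (March has 31).
Apr 1, 2043 → May 1, 2043: 30 days (April has 30).
May 1, 2043 → Jun 1, 2043: 31 days (May has 31).
Jun 1, 2043 → Jul 1, 2043: 30 days (June has 30).
Jul 1, 2043 → Aug 1, 2043: 31 days (July has 31).
Aug 1, 2043 → Sep 1, 2043: 31 days (August has 31).
Sep 1, 2043 → Oct 1, 2043: 30 days (September has 30).
Oct 1, 2043 → Oct 31, 2043: 30 days.
Total: 303 days.
303 mod 7 = 2, so Thursday + 2 = Saturday.

Saturday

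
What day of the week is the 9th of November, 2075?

Doomsday rule: the anchor day for the 2000s is Tuesday. For year 75: 75÷12 = 6 r 3, and 3÷4 = 0, so 6+3+0 = 9.
Tuesday + 9 ≡ Thursday — that's 2075's doomsday.
In November the doomsday date is Nov 7.
Nov 9 is 2 days after Nov 7; 2 mod 7 = 2, so Thursday + 2 = Saturday.

Saturday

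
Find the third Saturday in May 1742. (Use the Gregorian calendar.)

May 1, 1742 is a Tuesday.
The first Saturday is therefore May 5 (4 days later).
The third Saturday is 5 + 2×7 = May 19.

May 19, 1742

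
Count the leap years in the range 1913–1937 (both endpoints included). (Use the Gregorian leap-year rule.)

6

Multiples of 4 in [1913,1937]: 6.
Of those, multiples of 100: 0 (not leap unless ÷400).
Multiples of 400: 0.
Leap years = 6 − 0 + 0 = 6.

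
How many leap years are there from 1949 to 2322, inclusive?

90

Multiples of 4 in [1949,2322]: 93.
Of those, multiples of 100: 4 (not leap unless ÷400).
Multiples of 400: 1.
Leap years = 93 − 4 + 1 = 90.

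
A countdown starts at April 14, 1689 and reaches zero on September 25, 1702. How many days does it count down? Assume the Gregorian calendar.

Apr 14, 1689 → Apr 14, 1690: 365 days.
Apr 14, 1690 → Apr 14, 1691: 365 days.
Apr 14, 1691 → Apr 14, 1692: 366 days (Feb 29, 1692 is in that span).
Apr 14, 1692 → Apr 14, 1693: 365 days.
Apr 14, 1693 → Apr 14, 1694: 365 days.
Apr 14, 1694 → Apr 14, 1695: 365 days.
Apr 14, 1695 → Apr 14, 1696: 366 days (Feb 29, 1696 is in that span).
Apr 14, 1696 → Apr 14, 1697: 365 days.
Apr 14, 1697 → Apr 14, 1698: 365 days.
Apr 14, 1698 → Apr 14, 1699: 365 days.
Apr 14, 1699 → Apr 14, 1700: 365 days.
Apr 14, 1700 → Apr 14, 1701: 365 days.
Apr 14, 1701 → Apr 14, 1702: 365 days.
Apr 14, 1702 → May 14, 1702: 30 days (April has 30).
May 14, 1702 → Jun 14, 1702: 31 days (May has 31).
Jun 14, 1702 → Jul 14, 1702: 30 days (June has 30).
Jul 14, 1702 → Aug 14, 1702: 31 days (July has 31).
Aug 14, 1702 → Sep 14, 1702: 31 days (August has 31).
Sep 14, 1702 → Sep 25, 1702: 11 days.
Total: 4911 days.

4911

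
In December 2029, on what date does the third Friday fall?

December 21, 2029

December 1, 2029 is a Saturday.
The first Friday is therefore December 7 (6 days later).
The third Friday is 7 + 2×7 = December 21.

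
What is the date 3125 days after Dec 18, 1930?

July 9, 1939

+365 (one year) → Dec 18, 1931 (2760 left).
+366 (one year; includes Feb 29, 1932) → Dec 18, 1932 (2394 left).
+365 (one year) → Dec 18, 1933 (2029 left).
+365 (one year) → Dec 18, 1934 (1664 left).
+365 (one year) → Dec 18, 1935 (1299 left).
+366 (one year; includes Feb 29, 1936) → Dec 18, 1936 (933 left).
+365 (one year) → Dec 18, 1937 (568 left).
+365 (one year) → Dec 18, 1938 (203 left).
Dec has 31 days: +14 → Jan 1, 1939 (189 left).
Jan has 31 days: +31 → Feb 1, 1939 (158 left).
Feb has 28 days: +28 → Mar 1, 1939 (130 left).
Mar has 31 days: +31 → Apr 1, 1939 (99 left).
Apr has 30 days: +30 → May 1, 1939 (69 left).
May has 31 days: +31 → Jun 1, 1939 (38 left).
Jun has 30 days: +30 → Jul 1, 1939 (8 left).
+8 → Jul 9, 1939.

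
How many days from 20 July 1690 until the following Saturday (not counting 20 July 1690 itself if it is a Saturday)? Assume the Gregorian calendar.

Jul 20, 1690 is a Thursday.
From Thursday to the next Saturday is 2 days.

2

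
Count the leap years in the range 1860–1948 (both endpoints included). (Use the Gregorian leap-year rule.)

Multiples of 4 in [1860,1948]: 23.
Of those, multiples of 100: 1 (not leap unless ÷400).
Multiples of 400: 0.
Leap years = 23 − 1 + 0 = 22.

22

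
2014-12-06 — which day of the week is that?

Saturday

January 1, 2014 is a Wednesday.
Jan 1, 2014 → Feb 1, 2014: 31 days (January has 31).
Feb 1, 2014 → Mar 1, 2014: 28 days (February has 28).
Mar 1, 2014 → Apr 1, 2014: 31 days (March has 31).
Apr 1, 2014 → May 1, 2014: 30 days (April has 30).
May 1, 2014 → Jun 1, 2014: 31 days (May has 31).
Jun 1, 2014 → Jul 1, 2014: 30 days (June has 30).
Jul 1, 2014 → Aug 1, 2014: 31 days (July has 31).
Aug 1, 2014 → Sep 1, 2014: 31 days (August has 31).
Sep 1, 2014 → Oct 1, 2014: 30 days (September has 30).
Oct 1, 2014 → Nov 1, 2014: 31 days (October has 31).
Nov 1, 2014 → Dec 1, 2014: 30 days (November has 30).
Dec 1, 2014 → Dec 6, 2014: 5 days.
Total: 339 days.
339 mod 7 = 3, so Wednesday + 3 = Saturday.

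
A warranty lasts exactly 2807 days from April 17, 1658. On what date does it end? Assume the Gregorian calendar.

December 23, 1665

+365 (one year) → Apr 17, 1659 (2442 left).
+366 (one year; includes Feb 29, 1660) → Apr 17, 1660 (2076 left).
+365 (one year) → Apr 17, 1661 (1711 left).
+365 (one year) → Apr 17, 1662 (1346 left).
+365 (one year) → Apr 17, 1663 (981 left).
+366 (one year; includes Feb 29, 1664) → Apr 17, 1664 (615 left).
+365 (one year) → Apr 17, 1665 (250 left).
Apr has 30 days: +14 → May 1, 1665 (236 left).
May has 31 days: +31 → Jun 1, 1665 (205 left).
Jun has 30 days: +30 → Jul 1, 1665 (175 left).
Jul has 31 days: +31 → Aug 1, 1665 (144 left).
Aug has 31 days: +31 → Sep 1, 1665 (113 left).
Sep has 30 days: +30 → Oct 1, 1665 (83 left).
Oct has 31 days: +31 → Nov 1, 1665 (52 left).
Nov has 30 days: +30 → Dec 1, 1665 (22 left).
+22 → Dec 23, 1665.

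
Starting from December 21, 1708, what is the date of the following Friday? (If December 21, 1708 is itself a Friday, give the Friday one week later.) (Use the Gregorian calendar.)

December 28, 1708

Dec 21, 1708 is a Friday.
From Friday to the next Friday is 7 days.
Dec 21, 1708 + 7 = Dec 28, 1708.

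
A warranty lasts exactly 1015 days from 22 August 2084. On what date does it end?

+365 (one year) → Aug 22, 2085 (650 left).
+365 (one year) → Aug 22, 2086 (285 left).
Aug has 31 days: +10 → Sep 1, 2086 (275 left).
Sep has 30 days: +30 → Oct 1, 2086 (245 left).
Oct has 31 days: +31 → Nov 1, 2086 (214 left).
Nov has 30 days: +30 → Dec 1, 2086 (184 left).
Dec has 31 days: +31 → Jan 1, 2087 (153 left).
Jan has 31 days: +31 → Feb 1, 2087 (122 left).
Feb has 28 days: +28 → Mar 1, 2087 (94 left).
Mar has 31 days: +31 → Apr 1, 2087 (63 left).
Apr has 30 days: +30 → May 1, 2087 (33 left).
May has 31 days: +31 → Jun 1, 2087 (2 left).
+2 → Jun 3, 2087.

June 3, 2087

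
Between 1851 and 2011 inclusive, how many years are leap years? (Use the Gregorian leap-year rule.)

Multiples of 4 in [1851,2011]: 40.
Of those, multiples of 100: 2 (not leap unless ÷400).
Multiples of 400: 1.
Leap years = 40 − 2 + 1 = 39.

39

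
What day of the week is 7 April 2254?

Friday

Doomsday rule: the anchor day for the 2200s is Friday. For year 54: 54÷12 = 4 r 6, and 6÷4 = 1, so 4+6+1 = 11.
Friday + 11 ≡ Tuesday — that's 2254's doomsday.
In April the doomsday date is Apr 4.
Apr 7 is 3 days after Apr 4; 3 mod 7 = 3, so Tuesday + 3 = Friday.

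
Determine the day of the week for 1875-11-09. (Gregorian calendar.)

Doomsday rule: the anchor day for the 1800s is Friday. For year 75: 75÷12 = 6 r 3, and 3÷4 = 0, so 6+3+0 = 9.
Friday + 9 ≡ Sunday — that's 1875's doomsday.
In November the doomsday date is Nov 7.
Nov 9 is 2 days after Nov 7; 2 mod 7 = 2, so Sunday + 2 = Tuesday.

Tuesday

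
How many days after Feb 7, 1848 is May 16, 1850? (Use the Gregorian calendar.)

829

Feb 7, 1848 → Feb 7, 1849: 366 days (Feb 29, 1848 is in that span).
Feb 7, 1849 → Feb 7, 1850: 365 days.
Feb 7, 1850 → Mar 7, 1850: 28 days (February has 28).
Mar 7, 1850 → Apr 7, 1850: 31 days (March has 31).
Apr 7, 1850 → May 7, 1850: 30 days (April has 30).
May 7, 1850 → May 16, 1850: 9 days.
Total: 829 days.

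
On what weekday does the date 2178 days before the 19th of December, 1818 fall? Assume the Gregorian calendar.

Friday

Dec 19, 1818 is a Saturday.
2178 mod 7 = 1, so 2178 days before a Saturday is Saturday − 1 = Friday.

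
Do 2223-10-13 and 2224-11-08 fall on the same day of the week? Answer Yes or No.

From Oct 13, 2223 to Nov 8, 2224 is 392 days.
392 mod 7 = 0, so they are the same weekday.
(Oct 13, 2223 is a Monday; Nov 8, 2224 is a Monday.)

Yes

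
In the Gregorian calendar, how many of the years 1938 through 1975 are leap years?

9

Multiples of 4 in [1938,1975]: 9.
Of those, multiples of 100: 0 (not leap unless ÷400).
Multiples of 400: 0.
Leap years = 9 − 0 + 0 = 9.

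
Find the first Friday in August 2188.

August 1, 2188

August 1, 2188 is a Friday.
The first Friday is therefore August 1 (same day).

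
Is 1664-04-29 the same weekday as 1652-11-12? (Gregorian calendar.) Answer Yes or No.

From Nov 12, 1652 to Apr 29, 1664 is 4186 days.
4186 mod 7 = 0, so they are the same weekday.
(Nov 12, 1652 is a Tuesday; Apr 29, 1664 is a Tuesday.)

Yes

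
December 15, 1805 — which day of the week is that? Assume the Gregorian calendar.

Sunday

Doomsday rule: the anchor day for the 1800s is Friday. For year 05: 5÷12 = 0 r 5, and 5÷4 = 1, so 0+5+1 = 6.
Friday + 6 ≡ Thursday — that's 1805's doomsday.
In December the doomsday date is Dec 12.
Dec 15 is 3 days after Dec 12; 3 mod 7 = 3, so Thursday + 3 = Sunday.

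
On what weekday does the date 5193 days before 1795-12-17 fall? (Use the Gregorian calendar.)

Friday

First find the weekday of Dec 17, 1795. Doomsday rule: the anchor day for the 1700s is Sunday. For year 95: 95÷12 = 7 r 11, and 11÷4 = 2, so 7+11+2 = 20.
Sunday + 20 ≡ Saturday — that's 1795's doomsday.
In December the doomsday date is Dec 12.
Dec 17 is 5 days after Dec 12; 5 mod 7 = 5, so Saturday + 5 = Thursday.
5193 mod 7 = 6, so 5193 days before a Thursday is Thursday − 6 = Friday.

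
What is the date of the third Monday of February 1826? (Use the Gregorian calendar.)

February 20, 1826

February 1, 1826 is a Wednesday.
The first Monday is therefore February 6 (5 days later).
The third Monday is 6 + 2×7 = February 20.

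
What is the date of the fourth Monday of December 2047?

December 1, 2047 is a Sunday.
The first Monday is therefore December 2 (1 days later).
The fourth Monday is 2 + 3×7 = December 23.

December 23, 2047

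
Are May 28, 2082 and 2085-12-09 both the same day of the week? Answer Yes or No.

From May 28, 2082 to Dec 9, 2085 is 1291 days.
1291 mod 7 = 3, so they are different weekdays.
(May 28, 2082 is a Thursday; Dec 9, 2085 is a Sunday.)

No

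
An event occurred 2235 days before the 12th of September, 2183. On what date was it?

−365 (one year) → Sep 12, 2182 (1870 left).
−365 (one year) → Sep 12, 2181 (1505 left).
−365 (one year) → Sep 12, 2180 (1140 left).
−366 (one year; includes Feb 29, 2180) → Sep 12, 2179 (774 left).
−365 (one year) → Sep 12, 2178 (409 left).
−365 (one year) → Sep 12, 2177 (44 left).
−12 → Aug 31, 2177 (end of Aug, 31 days; 32 left).
−31 → Jul 31, 2177 (end of Jul, 31 days; 1 left).
−1 → Jul 30, 2177.

July 30, 2177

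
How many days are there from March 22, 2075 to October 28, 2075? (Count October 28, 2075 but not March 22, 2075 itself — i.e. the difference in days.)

220

Mar 22, 2075 → Apr 22, 2075: 31 days (March has 31).
Apr 22, 2075 → May 22, 2075: 30 days (April has 30).
May 22, 2075 → Jun 22, 2075: 31 days (May has 31).
Jun 22, 2075 → Jul 22, 2075: 30 days (June has 30).
Jul 22, 2075 → Aug 22, 2075: 31 days (July has 31).
Aug 22, 2075 → Sep 22, 2075: 31 days (August has 31).
Sep 22, 2075 → Oct 22, 2075: 30 days (September has 30).
Oct 22, 2075 → Oct 28, 2075: 6 days.
Total: 220 days.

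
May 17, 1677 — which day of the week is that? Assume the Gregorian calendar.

Doomsday rule: the anchor day for the 1600s is Tuesday. For year 77: 77÷12 = 6 r 5, and 5÷4 = 1, so 6+5+1 = 12.
Tuesday + 12 ≡ Sunday — that's 1677's doomsday.
In May the doomsday date is May 9.
May 17 is 8 days after May 9; 8 mod 7 = 1, so Sunday + 1 = Monday.

Monday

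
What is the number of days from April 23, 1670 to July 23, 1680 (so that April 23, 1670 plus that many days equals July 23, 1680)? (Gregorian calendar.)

Apr 23, 1670 → Apr 23, 1671: 365 days.
Apr 23, 1671 → Apr 23, 1672: 366 days (Feb 29, 1672 is in that span).
Apr 23, 1672 → Apr 23, 1673: 365 days.
Apr 23, 1673 → Apr 23, 1674: 365 days.
Apr 23, 1674 → Apr 23, 1675: 365 days.
Apr 23, 1675 → Apr 23, 1676: 366 days (Feb 29, 1676 is in that span).
Apr 23, 1676 → Apr 23, 1677: 365 days.
Apr 23, 1677 → Apr 23, 1678: 365 days.
Apr 23, 1678 → Apr 23, 1679: 365 days.
Apr 23, 1679 → Apr 23, 1680: 366 days (Feb 29, 1680 is in that span).
Apr 23, 1680 → May 23, 1680: 30 days (April has 30).
May 23, 1680 → Jun 23, 1680: 31 days (May has 31).
Jun 23, 1680 → Jul 23, 1680: 30 days.
Total: 3744 days.

3744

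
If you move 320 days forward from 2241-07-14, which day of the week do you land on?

Jul 14, 2241 is a Wednesday.
320 mod 7 = 5, so 320 days after a Wednesday is Wednesday + 5 = Monday.

Monday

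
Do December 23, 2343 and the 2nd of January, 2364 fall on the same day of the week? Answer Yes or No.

Yes

From Dec 23, 2343 to Jan 2, 2364 is 7315 days.
7315 mod 7 = 0, so they are the same weekday.
(Dec 23, 2343 is a Thursday; Jan 2, 2364 is a Thursday.)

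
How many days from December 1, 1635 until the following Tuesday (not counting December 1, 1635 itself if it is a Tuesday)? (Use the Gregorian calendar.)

Dec 1, 1635 is a Saturday.
From Saturday to the next Tuesday is 3 days.

3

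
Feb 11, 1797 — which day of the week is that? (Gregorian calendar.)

Doomsday rule: the anchor day for the 1700s is Sunday. For year 97: 97÷12 = 8 r 1, and 1÷4 = 0, so 8+1+0 = 9.
Sunday + 9 ≡ Tuesday — that's 1797's doomsday.
In February the doomsday date is Feb 28 (1797 is not a leap year).
Feb 11 is 17 days before Feb 28; 17 mod 7 = 3, so Tuesday − 3 = Saturday.

Saturday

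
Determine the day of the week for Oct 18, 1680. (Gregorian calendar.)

Friday

Doomsday rule: the anchor day for the 1600s is Tuesday. For year 80: 80÷12 = 6 r 8, and 8÷4 = 2, so 6+8+2 = 16.
Tuesday + 16 ≡ Thursday — that's 1680's doomsday.
In October the doomsday date is Oct 10.
Oct 18 is 8 days after Oct 10; 8 mod 7 = 1, so Thursday + 1 = Friday.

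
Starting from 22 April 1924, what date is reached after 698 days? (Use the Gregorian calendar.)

March 21, 1926

+365 (one year) → Apr 22, 1925 (333 left).
Apr has 30 days: +9 → May 1, 1925 (324 left).
May has 31 days: +31 → Jun 1, 1925 (293 left).
Jun has 30 days: +30 → Jul 1, 1925 (263 left).
Jul has 31 days: +31 → Aug 1, 1925 (232 left).
Aug has 31 days: +31 → Sep 1, 1925 (201 left).
Sep has 30 days: +30 → Oct 1, 1925 (171 left).
Oct has 31 days: +31 → Nov 1, 1925 (140 left).
Nov has 30 days: +30 → Dec 1, 1925 (110 left).
Dec has 31 days: +31 → Jan 1, 1926 (79 left).
Jan has 31 days: +31 → Feb 1, 1926 (48 left).
Feb has 28 days: +28 → Mar 1, 1926 (20 left).
+20 → Mar 21, 1926.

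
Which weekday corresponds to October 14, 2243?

Saturday

January 1, 2243 is a Sunday.
Jan 1, 2243 → Feb 1, 2243: 31 days (January has 31).
Feb 1, 2243 → Mar 1, 2243: 28 days (February has 28).
Mar 1, 2243 → Apr 1, 2243: 31 days (March has 31).
Apr 1, 2243 → May 1, 2243: 30 days (April has 30).
May 1, 2243 → Jun 1, 2243: 31 days (May has 31).
Jun 1, 2243 → Jul 1, 2243: 30 days (June has 30).
Jul 1, 2243 → Aug 1, 2243: 31 days (July has 31).
Aug 1, 2243 → Sep 1, 2243: 31 days (August has 31).
Sep 1, 2243 → Oct 1, 2243: 30 days (September has 30).
Oct 1, 2243 → Oct 14, 2243: 13 days.
Total: 286 days.
286 mod 7 = 6, so Sunday + 6 = Saturday.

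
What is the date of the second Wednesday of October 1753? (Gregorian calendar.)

October 10, 1753

October 1, 1753 is a Monday.
The first Wednesday is therefore October 3 (2 days later).
The second Wednesday is 3 + 1×7 = October 10.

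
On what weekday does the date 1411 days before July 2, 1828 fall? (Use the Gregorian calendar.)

Saturday

Jul 2, 1828 is a Wednesday.
1411 mod 7 = 4, so 1411 days before a Wednesday is Wednesday − 4 = Saturday.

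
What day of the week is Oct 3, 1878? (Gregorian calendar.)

Doomsday rule: the anchor day for the 1800s is Friday. For year 78: 78÷12 = 6 r 6, and 6÷4 = 1, so 6+6+1 = 13.
Friday + 13 ≡ Thursday — that's 1878's doomsday.
In October the doomsday date is Oct 10.
Oct 3 is 7 days before Oct 10; 7 mod 7 = 0, so Thursday − 0 = Thursday.

Thursday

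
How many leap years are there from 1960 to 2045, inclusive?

Multiples of 4 in [1960,2045]: 22.
Of those, multiples of 100: 1 (not leap unless ÷400).
Multiples of 400: 1.
Leap years = 22 − 1 + 1 = 22.

22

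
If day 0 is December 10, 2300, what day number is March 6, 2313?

Dec 10, 2300 → Dec 10, 2301: 365 days.
Dec 10, 2301 → Dec 10, 2302: 365 days.
Dec 10, 2302 → Dec 10, 2303: 365 days.
Dec 10, 2303 → Dec 10, 2304: 366 days (Feb 29, 2304 is in that span).
Dec 10, 2304 → Dec 10, 2305: 365 days.
Dec 10, 2305 → Dec 10, 2306: 365 days.
Dec 10, 2306 → Dec 10, 2307: 365 days.
Dec 10, 2307 → Dec 10, 2308: 366 days (Feb 29, 2308 is in that span).
Dec 10, 2308 → Dec 10, 2309: 365 days.
Dec 10, 2309 → Dec 10, 2310: 365 days.
Dec 10, 2310 → Dec 10, 2311: 365 days.
Dec 10, 2311 → Dec 10, 2312: 366 days (Feb 29, 2312 is in that span).
Dec 10, 2312 → Jan 10, 2313: 31 days (December has 31).
Jan 10, 2313 → Feb 10, 2313: 31 days (January has 31).
Feb 10, 2313 → Mar 6, 2313: 24 days.
Total: 4469 days.

4469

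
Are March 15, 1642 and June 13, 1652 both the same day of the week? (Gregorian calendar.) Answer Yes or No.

No

From Mar 15, 1642 to Jun 13, 1652 is 3743 days.
3743 mod 7 = 5, so they are different weekdays.
(Mar 15, 1642 is a Saturday; Jun 13, 1652 is a Thursday.)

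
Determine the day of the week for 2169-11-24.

January 1, 2169 is a Sunday.
Jan 1, 2169 → Feb 1, 2169: 31 days (January has 31).
Feb 1, 2169 → Mar 1, 2169: 28 days (February has 28).
Mar 1, 2169 → Apr 1, 2169: 31 days (March has 31).
Apr 1, 2169 → May 1, 2169: 30 days (April has 30).
May 1, 2169 → Jun 1, 2169: 31 days (May has 31).
Jun 1, 2169 → Jul 1, 2169: 30 days (June has 30).
Jul 1, 2169 → Aug 1, 2169: 31 days (July has 31).
Aug 1, 2169 → Sep 1, 2169: 31 days (August has 31).
Sep 1, 2169 → Oct 1, 2169: 30 days (September has 30).
Oct 1, 2169 → Nov 1, 2169: 31 days (October has 31).
Nov 1, 2169 → Nov 24, 2169: 23 days.
Total: 327 days.
327 mod 7 = 5, so Sunday + 5 = Friday.

Friday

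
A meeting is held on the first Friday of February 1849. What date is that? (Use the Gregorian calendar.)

February 1, 1849 is a Thursday.
The first Friday is therefore February 2 (1 days later).

February 2, 1849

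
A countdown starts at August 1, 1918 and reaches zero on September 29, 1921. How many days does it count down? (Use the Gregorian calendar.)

1155

Aug 1, 1918 → Aug 1, 1919: 365 days.
Aug 1, 1919 → Aug 1, 1920: 366 days (Feb 29, 1920 is in that span).
Aug 1, 1920 → Aug 1, 1921: 365 days.
Aug 1, 1921 → Sep 1, 1921: 31 days (August has 31).
Sep 1, 1921 → Sep 29, 1921: 28 days.
Total: 1155 days.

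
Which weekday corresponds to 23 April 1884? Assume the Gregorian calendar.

Wednesday

Doomsday rule: the anchor day for the 1800s is Friday. For year 84: 84÷12 = 7 r 0, and 0÷4 = 0, so 7+0+0 = 7.
Friday + 7 ≡ Friday — that's 1884's doomsday.
In April the doomsday date is Apr 4.
Apr 23 is 19 days after Apr 4; 19 mod 7 = 5, so Friday + 5 = Wednesday.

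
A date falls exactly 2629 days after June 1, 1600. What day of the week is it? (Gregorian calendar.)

Monday

First find the weekday of Jun 1, 1600. Doomsday rule: the anchor day for the 1600s is Tuesday. For year 00: 0÷12 = 0 r 0, and 0÷4 = 0, so 0+0+0 = 0.
Tuesday + 0 ≡ Tuesday — that's 1600's doomsday.
In June the doomsday date is Jun 6.
Jun 1 is 5 days before Jun 6; 5 mod 7 = 5, so Tuesday − 5 = Thursday.
2629 mod 7 = 4, so 2629 days after a Thursday is Thursday + 4 = Monday.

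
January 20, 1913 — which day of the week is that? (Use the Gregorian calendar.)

Doomsday rule: the anchor day for the 1900s is Wednesday. For year 13: 13÷12 = 1 r 1, and 1÷4 = 0, so 1+1+0 = 2.
Wednesday + 2 ≡ Friday — that's 1913's doomsday.
In January the doomsday date is Jan 3 (1913 is not a leap year).
Jan 20 is 17 days after Jan 3; 17 mod 7 = 3, so Friday + 3 = Monday.

Monday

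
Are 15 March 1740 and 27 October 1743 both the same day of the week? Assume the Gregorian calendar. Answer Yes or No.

From Mar 15, 1740 to Oct 27, 1743 is 1321 days.
1321 mod 7 = 5, so they are different weekdays.
(Mar 15, 1740 is a Tuesday; Oct 27, 1743 is a Sunday.)

No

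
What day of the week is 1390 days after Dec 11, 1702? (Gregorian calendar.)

First find the weekday of Dec 11, 1702. Doomsday rule: the anchor day for the 1700s is Sunday. For year 02: 2÷12 = 0 r 2, and 2÷4 = 0, so 0+2+0 = 2.
Sunday + 2 ≡ Tuesday — that's 1702's doomsday.
In December the doomsday date is Dec 12.
Dec 11 is 1 day before Dec 12; 1 mod 7 = 1, so Tuesday − 1 = Monday.
1390 mod 7 = 4, so 1390 days after a Monday is Monday + 4 = Friday.

Friday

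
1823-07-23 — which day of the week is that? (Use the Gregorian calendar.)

Doomsday rule: the anchor day for the 1800s is Friday. For year 23: 23÷12 = 1 r 11, and 11÷4 = 2, so 1+11+2 = 14.
Friday + 14 ≡ Friday — that's 1823's doomsday.
In July the doomsday date is Jul 11.
Jul 23 is 12 days after Jul 11; 12 mod 7 = 5, so Friday + 5 = Wednesday.

Wednesday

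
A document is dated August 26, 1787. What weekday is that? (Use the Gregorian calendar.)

Sunday

Doomsday rule: the anchor day for the 1700s is Sunday. For year 87: 87÷12 = 7 r 3, and 3÷4 = 0, so 7+3+0 = 10.
Sunday + 10 ≡ Wednesday — that's 1787's doomsday.
In August the doomsday date is Aug 8.
Aug 26 is 18 days after Aug 8; 18 mod 7 = 4, so Wednesday + 4 = Sunday.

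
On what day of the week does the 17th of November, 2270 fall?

Doomsday rule: the anchor day for the 2200s is Friday. For year 70: 70÷12 = 5 r 10, and 10÷4 = 2, so 5+10+2 = 17.
Friday + 17 ≡ Monday — that's 2270's doomsday.
In November the doomsday date is Nov 7.
Nov 17 is 10 days after Nov 7; 10 mod 7 = 3, so Monday + 3 = Thursday.

Thursday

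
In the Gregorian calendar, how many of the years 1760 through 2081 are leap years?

79

Multiples of 4 in [1760,2081]: 81.
Of those, multiples of 100: 3 (not leap unless ÷400).
Multiples of 400: 1.
Leap years = 81 − 3 + 1 = 79.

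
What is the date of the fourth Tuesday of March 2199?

March 1, 2199 is a Friday.
The first Tuesday is therefore March 5 (4 days later).
The fourth Tuesday is 5 + 3×7 = March 26.

March 26, 2199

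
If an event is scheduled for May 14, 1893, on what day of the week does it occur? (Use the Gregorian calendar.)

Sunday

Doomsday rule: the anchor day for the 1800s is Friday. For year 93: 93÷12 = 7 r 9, and 9÷4 = 2, so 7+9+2 = 18.
Friday + 18 ≡ Tuesday — that's 1893's doomsday.
In May the doomsday date is May 9.
May 14 is 5 days after May 9; 5 mod 7 = 5, so Tuesday + 5 = Sunday.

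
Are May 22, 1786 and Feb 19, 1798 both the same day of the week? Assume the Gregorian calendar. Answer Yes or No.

Yes

From May 22, 1786 to Feb 19, 1798 is 4291 days.
4291 mod 7 = 0, so they are the same weekday.
(May 22, 1786 is a Monday; Feb 19, 1798 is a Monday.)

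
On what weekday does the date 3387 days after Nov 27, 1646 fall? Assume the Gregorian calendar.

Nov 27, 1646 is a Tuesday.
3387 mod 7 = 6, so 3387 days after a Tuesday is Tuesday + 6 = Monday.

Monday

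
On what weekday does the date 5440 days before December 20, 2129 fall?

Monday

First find the weekday of Dec 20, 2129. Doomsday rule: the anchor day for the 2100s is Sunday. For year 29: 29÷12 = 2 r 5, and 5÷4 = 1, so 2+5+1 = 8.
Sunday + 8 ≡ Monday — that's 2129's doomsday.
In December the doomsday date is Dec 12.
Dec 20 is 8 days after Dec 12; 8 mod 7 = 1, so Monday + 1 = Tuesday.
5440 mod 7 = 1, so 5440 days before a Tuesday is Tuesday − 1 = Monday.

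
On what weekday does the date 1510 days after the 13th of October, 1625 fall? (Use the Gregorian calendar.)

Saturday

First find the weekday of Oct 13, 1625. Doomsday rule: the anchor day for the 1600s is Tuesday. For year 25: 25÷12 = 2 r 1, and 1÷4 = 0, so 2+1+0 = 3.
Tuesday + 3 ≡ Friday — that's 1625's doomsday.
In October the doomsday date is Oct 10.
Oct 13 is 3 days after Oct 10; 3 mod 7 = 3, so Friday + 3 = Monday.
1510 mod 7 = 5, so 1510 days after a Monday is Monday + 5 = Saturday.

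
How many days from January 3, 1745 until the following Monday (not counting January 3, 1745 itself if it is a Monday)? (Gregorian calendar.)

Jan 3, 1745 is a Sunday.
From Sunday to the next Monday is 1 day.

1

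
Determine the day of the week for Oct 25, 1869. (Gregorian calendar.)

Doomsday rule: the anchor day for the 1800s is Friday. For year 69: 69÷12 = 5 r 9, and 9÷4 = 2, so 5+9+2 = 16.
Friday + 16 ≡ Sunday — that's 1869's doomsday.
In October the doomsday date is Oct 10.
Oct 25 is 15 days after Oct 10; 15 mod 7 = 1, so Sunday + 1 = Monday.

Monday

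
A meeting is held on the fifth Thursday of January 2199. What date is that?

January 1, 2199 is a Tuesday.
The first Thursday is therefore January 3 (2 days later).
The fifth Thursday is 3 + 4×7 = January 31.

January 31, 2199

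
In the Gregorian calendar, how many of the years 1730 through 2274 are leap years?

132

Multiples of 4 in [1730,2274]: 136.
Of those, multiples of 100: 5 (not leap unless ÷400).
Multiples of 400: 1.
Leap years = 136 − 5 + 1 = 132.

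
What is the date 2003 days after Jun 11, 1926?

December 5, 1931

+365 (one year) → Jun 11, 1927 (1638 left).
+366 (one year; includes Feb 29, 1928) → Jun 11, 1928 (1272 left).
+365 (one year) → Jun 11, 1929 (907 left).
+365 (one year) → Jun 11, 1930 (542 left).
+365 (one year) → Jun 11, 1931 (177 left).
Jun has 30 days: +20 → Jul 1, 1931 (157 left).
Jul has 31 days: +31 → Aug 1, 1931 (126 left).
Aug has 31 days: +31 → Sep 1, 1931 (95 left).
Sep has 30 days: +30 → Oct 1, 1931 (65 left).
Oct has 31 days: +31 → Nov 1, 1931 (34 left).
Nov has 30 days: +30 → Dec 1, 1931 (4 left).
+4 → Dec 5, 1931.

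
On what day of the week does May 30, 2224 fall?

Sunday

Doomsday rule: the anchor day for the 2200s is Friday. For year 24: 24÷12 = 2 r 0, and 0÷4 = 0, so 2+0+0 = 2.
Friday + 2 ≡ Sunday — that's 2224's doomsday.
In May the doomsday date is May 9.
May 30 is 21 days after May 9; 21 mod 7 = 0, so Sunday + 0 = Sunday.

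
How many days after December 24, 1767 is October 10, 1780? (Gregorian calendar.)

4674

Dec 24, 1767 → Dec 24, 1768: 366 days (Feb 29, 1768 is in that span).
Dec 24, 1768 → Dec 24, 1769: 365 days.
Dec 24, 1769 → Dec 24, 1770: 365 days.
Dec 24, 1770 → Dec 24, 1771: 365 days.
Dec 24, 1771 → Dec 24, 1772: 366 days (Feb 29, 1772 is in that span).
Dec 24, 1772 → Dec 24, 1773: 365 days.
Dec 24, 1773 → Dec 24, 1774: 365 days.
Dec 24, 1774 → Dec 24, 1775: 365 days.
Dec 24, 1775 → Dec 24, 1776: 366 days (Feb 29, 1776 is in that span).
Dec 24, 1776 → Dec 24, 1777: 365 days.
Dec 24, 1777 → Dec 24, 1778: 365 days.
Dec 24, 1778 → Dec 24, 1779: 365 days.
Dec 24, 1779 → Jan 24, 1780: 31 days (December has 31).
Jan 24, 1780 → Feb 24, 1780: 31 days (January has 31).
Feb 24, 1780 → Mar 24, 1780: 29 days (February has 29).
Mar 24, 1780 → Apr 24, 1780: 31 days (March has 31).
Apr 24, 1780 → May 24, 1780: 30 days (April has 30).
May 24, 1780 → Jun 24, 1780: 31 days (May has 31).
Jun 24, 1780 → Jul 24, 1780: 30 days (June has 30).
Jul 24, 1780 → Aug 24, 1780: 31 days (July has 31).
Aug 24, 1780 → Sep 24, 1780: 31 days (August has 31).
Sep 24, 1780 → Oct 10, 1780: 16 days.
Total: 4674 days.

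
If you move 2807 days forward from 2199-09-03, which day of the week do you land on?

First find the weekday of Sep 3, 2199. Doomsday rule: the anchor day for the 2100s is Sunday. For year 99: 99÷12 = 8 r 3, and 3÷4 = 0, so 8+3+0 = 11.
Sunday + 11 ≡ Thursday — that's 2199's doomsday.
In September the doomsday date is Sep 5.
Sep 3 is 2 days before Sep 5; 2 mod 7 = 2, so Thursday − 2 = Tuesday.
2807 mod 7 = 0, so 2807 days after a Tuesday is Tuesday + 0 = Tuesday.

Tuesday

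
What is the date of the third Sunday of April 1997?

April 20, 1997

April 1, 1997 is a Tuesday.
The first Sunday is therefore April 6 (5 days later).
The third Sunday is 6 + 2×7 = April 20.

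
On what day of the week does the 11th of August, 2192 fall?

Saturday

Doomsday rule: the anchor day for the 2100s is Sunday. For year 92: 92÷12 = 7 r 8, and 8÷4 = 2, so 7+8+2 = 17.
Sunday + 17 ≡ Wednesday — that's 2192's doomsday.
In August the doomsday date is Aug 8.
Aug 11 is 3 days after Aug 8; 3 mod 7 = 3, so Wednesday + 3 = Saturday.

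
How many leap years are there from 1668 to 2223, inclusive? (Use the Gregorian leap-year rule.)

Multiples of 4 in [1668,2223]: 139.
Of those, multiples of 100: 6 (not leap unless ÷400).
Multiples of 400: 1.
Leap years = 139 − 6 + 1 = 134.

134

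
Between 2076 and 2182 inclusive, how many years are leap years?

26

Multiples of 4 in [2076,2182]: 27.
Of those, multiples of 100: 1 (not leap unless ÷400).
Multiples of 400: 0.
Leap years = 27 − 1 + 0 = 26.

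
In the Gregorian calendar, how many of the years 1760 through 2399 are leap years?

Multiples of 4 in [1760,2399]: 160.
Of those, multiples of 100: 6 (not leap unless ÷400).
Multiples of 400: 1.
Leap years = 160 − 6 + 1 = 155.

155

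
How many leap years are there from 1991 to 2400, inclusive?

Multiples of 4 in [1991,2400]: 103.
Of those, multiples of 100: 5 (not leap unless ÷400).
Multiples of 400: 2.
Leap years = 103 − 5 + 2 = 100.

100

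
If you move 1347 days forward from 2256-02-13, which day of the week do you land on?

Feb 13, 2256 is a Wednesday.
1347 mod 7 = 3, so 1347 days after a Wednesday is Wednesday + 3 = Saturday.

Saturday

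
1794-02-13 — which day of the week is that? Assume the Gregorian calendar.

Thursday

Doomsday rule: the anchor day for the 1700s is Sunday. For year 94: 94÷12 = 7 r 10, and 10÷4 = 2, so 7+10+2 = 19.
Sunday + 19 ≡ Friday — that's 1794's doomsday.
In February the doomsday date is Feb 28 (1794 is not a leap year).
Feb 13 is 15 days before Feb 28; 15 mod 7 = 1, so Friday − 1 = Thursday.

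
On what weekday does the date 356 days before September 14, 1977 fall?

Thursday

Sep 14, 1977 is a Wednesday.
356 mod 7 = 6, so 356 days before a Wednesday is Wednesday − 6 = Thursday.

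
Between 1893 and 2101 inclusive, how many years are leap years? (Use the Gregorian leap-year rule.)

Multiples of 4 in [1893,2101]: 52.
Of those, multiples of 100: 3 (not leap unless ÷400).
Multiples of 400: 1.
Leap years = 52 − 3 + 1 = 50.

50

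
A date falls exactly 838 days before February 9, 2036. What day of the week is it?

Monday

First find the weekday of Feb 9, 2036. Doomsday rule: the anchor day for the 2000s is Tuesday. For year 36: 36÷12 = 3 r 0, and 0÷4 = 0, so 3+0+0 = 3.
Tuesday + 3 ≡ Friday — that's 2036's doomsday.
In February the doomsday date is Feb 29 (2036 is a leap year (divisible by 4)).
Feb 9 is 20 days before Feb 29; 20 mod 7 = 6, so Friday − 6 = Saturday.
838 mod 7 = 5, so 838 days before a Saturday is Saturday − 5 = Monday.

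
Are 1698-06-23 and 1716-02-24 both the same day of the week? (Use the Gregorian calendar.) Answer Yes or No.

Yes

From Jun 23, 1698 to Feb 24, 1716 is 6454 days.
6454 mod 7 = 0, so they are the same weekday.
(Jun 23, 1698 is a Monday; Feb 24, 1716 is a Monday.)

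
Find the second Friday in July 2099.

July 1, 2099 is a Wednesday.
The first Friday is therefore July 3 (2 days later).
The second Friday is 3 + 1×7 = July 10.

July 10, 2099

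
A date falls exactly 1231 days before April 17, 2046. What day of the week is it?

Wednesday

Apr 17, 2046 is a Tuesday.
1231 mod 7 = 6, so 1231 days before a Tuesday is Tuesday − 6 = Wednesday.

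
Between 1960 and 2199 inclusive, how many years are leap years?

59

Multiples of 4 in [1960,2199]: 60.
Of those, multiples of 100: 2 (not leap unless ÷400).
Multiples of 400: 1.
Leap years = 60 − 2 + 1 = 59.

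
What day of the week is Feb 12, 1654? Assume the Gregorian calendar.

Doomsday rule: the anchor day for the 1600s is Tuesday. For year 54: 54÷12 = 4 r 6, and 6÷4 = 1, so 4+6+1 = 11.
Tuesday + 11 ≡ Saturday — that's 1654's doomsday.
In February the doomsday date is Feb 28 (1654 is not a leap year).
Feb 12 is 16 days before Feb 28; 16 mod 7 = 2, so Saturday − 2 = Thursday.

Thursday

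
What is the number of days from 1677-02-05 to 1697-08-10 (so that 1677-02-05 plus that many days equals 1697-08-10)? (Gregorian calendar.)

7491

Feb 5, 1677 → Feb 5, 1678: 365 days.
Feb 5, 1678 → Feb 5, 1679: 365 days.
Feb 5, 1679 → Feb 5, 1680: 365 days.
Feb 5, 1680 → Feb 5, 1681: 366 days (Feb 29, 1680 is in that span).
Feb 5, 1681 → Feb 5, 1682: 365 days.
Feb 5, 1682 → Feb 5, 1683: 365 days.
Feb 5, 1683 → Feb 5, 1684: 365 days.
Feb 5, 1684 → Feb 5, 1685: 366 days (Feb 29, 1684 is in that span).
Feb 5, 1685 → Feb 5, 1686: 365 days.
Feb 5, 1686 → Feb 5, 1687: 365 days.
Feb 5, 1687 → Feb 5, 1688: 365 days.
Feb 5, 1688 → Feb 5, 1689: 366 days (Feb 29, 1688 is in that span).
Feb 5, 1689 → Feb 5, 1690: 365 days.
Feb 5, 1690 → Feb 5, 1691: 365 days.
Feb 5, 1691 → Feb 5, 1692: 365 days.
Feb 5, 1692 → Feb 5, 1693: 366 days (Feb 29, 1692 is in that span).
Feb 5, 1693 → Feb 5, 1694: 365 days.
Feb 5, 1694 → Feb 5, 1695: 365 days.
Feb 5, 1695 → Feb 5, 1696: 365 days.
Feb 5, 1696 → Feb 5, 1697: 366 days (Feb 29, 1696 is in that span).
Feb 5, 1697 → Mar 5, 1697: 28 days (February has 28).
Mar 5, 1697 → Apr 5, 1697: 31 days (March has 31).
Apr 5, 1697 → May 5, 1697: 30 days (April has 30).
May 5, 1697 → Jun 5, 1697: 31 days (May has 31).
Jun 5, 1697 → Jul 5, 1697: 30 days (June has 30).
Jul 5, 1697 → Aug 5, 1697: 31 days (July has 31).
Aug 5, 1697 → Aug 10, 1697: 5 days.
Total: 7491 days.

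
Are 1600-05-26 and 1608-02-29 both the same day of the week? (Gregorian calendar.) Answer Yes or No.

Yes

From May 26, 1600 to Feb 29, 1608 is 2835 days.
2835 mod 7 = 0, so they are the same weekday.
(May 26, 1600 is a Friday; Feb 29, 1608 is a Friday.)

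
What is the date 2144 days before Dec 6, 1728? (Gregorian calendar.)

−366 (one year; includes Feb 29, 1728) → Dec 6, 1727 (1778 left).
−365 (one year) → Dec 6, 1726 (1413 left).
−365 (one year) → Dec 6, 1725 (1048 left).
−365 (one year) → Dec 6, 1724 (683 left).
−366 (one year; includes Feb 29, 1724) → Dec 6, 1723 (317 left).
−6 → Nov 30, 1723 (end of Nov, 30 days; 311 left).
−30 → Oct 31, 1723 (end of Oct, 31 days; 281 left).
−31 → Sep 30, 1723 (end of Sep, 30 days; 250 left).
−30 → Aug 31, 1723 (end of Aug, 31 days; 220 left).
−31 → Jul 31, 1723 (end of Jul, 31 days; 189 left).
−31 → Jun 30, 1723 (end of Jun, 30 days; 158 left).
−30 → May 31, 1723 (end of May, 31 days; 128 left).
−31 → Apr 30, 1723 (end of Apr, 30 days; 97 left).
−30 → Mar 31, 1723 (end of Mar, 31 days; 67 left).
−31 → Feb 28, 1723 (end of Feb, 28 days; 36 left).
−28 → Jan 31, 1723 (end of Jan, 31 days; 8 left).
−8 → Jan 23, 1723.

January 23, 1723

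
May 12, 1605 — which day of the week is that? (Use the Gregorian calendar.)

Thursday

Doomsday rule: the anchor day for the 1600s is Tuesday. For year 05: 5÷12 = 0 r 5, and 5÷4 = 1, so 0+5+1 = 6.
Tuesday + 6 ≡ Monday — that's 1605's doomsday.
In May the doomsday date is May 9.
May 12 is 3 days after May 9; 3 mod 7 = 3, so Monday + 3 = Thursday.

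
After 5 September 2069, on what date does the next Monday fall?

September 9, 2069

Sep 5, 2069 is a Thursday.
From Thursday to the next Monday is 4 days.
Sep 5, 2069 + 4 = Sep 9, 2069.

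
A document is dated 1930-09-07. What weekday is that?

January 1, 1930 is a Wednesday.
Jan 1, 1930 → Feb 1, 1930: 31 days (January has 31).
Feb 1, 1930 → Mar 1, 1930: 28 days (February has 28).
Mar 1, 1930 → Apr 1, 1930: 31 days (March has 31).
Apr 1, 1930 → May 1, 1930: 30 days (April has 30).
May 1, 1930 → Jun 1, 1930: 31 days (May has 31).
Jun 1, 1930 → Jul 1, 1930: 30 days (June has 30).
Jul 1, 1930 → Aug 1, 1930: 31 days (July has 31).
Aug 1, 1930 → Sep 1, 1930: 31 days (August has 31).
Sep 1, 1930 → Sep 7, 1930: 6 days.
Total: 249 days.
249 mod 7 = 4, so Wednesday + 4 = Sunday.

Sunday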